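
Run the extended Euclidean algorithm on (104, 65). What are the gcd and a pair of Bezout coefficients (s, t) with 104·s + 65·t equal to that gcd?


Euclidean algorithm on (104, 65) — divide until remainder is 0:
  104 = 1 · 65 + 39
  65 = 1 · 39 + 26
  39 = 1 · 26 + 13
  26 = 2 · 13 + 0
gcd(104, 65) = 13.
Track Bezout coefficients alongside the remainders: start with r₀ = 104 = a·1 + b·0 (s = 1, t = 0) and r₁ = 65 = a·0 + b·1 (s = 0, t = 1); each new remainder r_{k+1} = r_{k-1} − q_k·r_k inherits s_{k+1} = s_{k-1} − q_k·s_k, t_{k+1} = t_{k-1} − q_k·t_k, so r_k = a·s_k + b·t_k at every step:
  q = 1: r = 39, s = 1 − 1·0 = 1, t = 0 − 1·1 = -1  (check: 104·1 + 65·(-1) = 39)
  q = 1: r = 26, s = 0 − 1·1 = -1, t = 1 − 1·(-1) = 2  (check: 104·(-1) + 65·2 = 26)
  q = 1: r = 13, s = 1 − 1·(-1) = 2, t = -1 − 1·2 = -3  (check: 104·2 + 65·(-3) = 13)
The row with r = 13 (the gcd) gives the Bezout coefficients s = 2, t = -3.
Result: 104 · (2) + 65 · (-3) = 13.

gcd(104, 65) = 13; s = 2, t = -3 (check: 104·2 + 65·(-3) = 13).


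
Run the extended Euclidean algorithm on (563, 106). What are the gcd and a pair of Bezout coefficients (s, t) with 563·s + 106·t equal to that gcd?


Euclidean algorithm on (563, 106) — divide until remainder is 0:
  563 = 5 · 106 + 33
  106 = 3 · 33 + 7
  33 = 4 · 7 + 5
  7 = 1 · 5 + 2
  5 = 2 · 2 + 1
  2 = 2 · 1 + 0
gcd(563, 106) = 1.
Track Bezout coefficients alongside the remainders: start with r₀ = 563 = a·1 + b·0 (s = 1, t = 0) and r₁ = 106 = a·0 + b·1 (s = 0, t = 1); each new remainder r_{k+1} = r_{k-1} − q_k·r_k inherits s_{k+1} = s_{k-1} − q_k·s_k, t_{k+1} = t_{k-1} − q_k·t_k, so r_k = a·s_k + b·t_k at every step:
  q = 5: r = 33, s = 1 − 5·0 = 1, t = 0 − 5·1 = -5  (check: 563·1 + 106·(-5) = 33)
  q = 3: r = 7, s = 0 − 3·1 = -3, t = 1 − 3·(-5) = 16  (check: 563·(-3) + 106·16 = 7)
  q = 4: r = 5, s = 1 − 4·(-3) = 13, t = -5 − 4·16 = -69  (check: 563·13 + 106·(-69) = 5)
  q = 1: r = 2, s = -3 − 1·13 = -16, t = 16 − 1·(-69) = 85  (check: 563·(-16) + 106·85 = 2)
  q = 2: r = 1, s = 13 − 2·(-16) = 45, t = -69 − 2·85 = -239  (check: 563·45 + 106·(-239) = 1)
The row with r = 1 (the gcd) gives the Bezout coefficients s = 45, t = -239.
Result: 563 · (45) + 106 · (-239) = 1.

gcd(563, 106) = 1; s = 45, t = -239 (check: 563·45 + 106·(-239) = 1).


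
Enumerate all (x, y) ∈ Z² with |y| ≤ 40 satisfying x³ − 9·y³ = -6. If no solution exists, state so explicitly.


The equation is x³ - 9y³ = -6. For fixed y, x³ = 9·y³ − 6, so a solution requires the RHS to be a perfect cube.
Strategy: iterate y from -40 to 40, compute RHS = 9·y³ − 6, and check whether it is a (positive or negative) perfect cube.
Check small values of y:
  y = 0: RHS = -6 is not a perfect cube.
  y = 1: RHS = 3 is not a perfect cube.
  y = -1: RHS = -15 is not a perfect cube.
  y = 2: RHS = 66 is not a perfect cube.
  y = -2: RHS = -78 is not a perfect cube.
  y = 3: RHS = 237 is not a perfect cube.
  y = -3: RHS = -249 is not a perfect cube.
Continuing the search up to |y| = 40 finds no solutions either.
No (x, y) in the scanned range satisfies the equation.

No integer solutions with |y| ≤ 40.


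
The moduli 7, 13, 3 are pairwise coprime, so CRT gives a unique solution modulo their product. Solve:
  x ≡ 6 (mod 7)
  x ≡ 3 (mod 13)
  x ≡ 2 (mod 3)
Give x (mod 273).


Moduli 7, 13, 3 are pairwise coprime; by CRT there is a unique solution modulo M = 7 · 13 · 3 = 273.
Solve pairwise, accumulating the modulus:
  Start with x ≡ 6 (mod 7).
  Combine with x ≡ 3 (mod 13): since gcd(7, 13) = 1, we get a unique residue mod 91.
    Write x = 6 + 7·t and substitute into x ≡ 3 (mod 13): 7·t ≡ 3 − 6 = -3 (mod 13).
    Reduce coefficients mod 13: 7·t ≡ 10 (mod 13).
    The inverse of 7 mod 13 is 2 (since 7·2 = 14 = 1·13 + 1), so t ≡ 2·10 = 20 ≡ 7 (mod 13).
    Then x = 6 + 7·7 = 55, valid modulo lcm(7, 13) = 91: x ≡ 55 (mod 91).
  Combine with x ≡ 2 (mod 3): since gcd(91, 3) = 1, we get a unique residue mod 273.
    Write x = 55 + 91·t and substitute into x ≡ 2 (mod 3): 91·t ≡ 2 − 55 = -53 (mod 3).
    Reduce coefficients mod 3: 1·t ≡ 1 (mod 3).
    So t ≡ 1 (mod 3).
    Then x = 55 + 91·1 = 146, valid modulo lcm(91, 3) = 273: x ≡ 146 (mod 273).
Verify: 146 mod 7 = 6 ✓, 146 mod 13 = 3 ✓, 146 mod 3 = 2 ✓.

x ≡ 146 (mod 273).


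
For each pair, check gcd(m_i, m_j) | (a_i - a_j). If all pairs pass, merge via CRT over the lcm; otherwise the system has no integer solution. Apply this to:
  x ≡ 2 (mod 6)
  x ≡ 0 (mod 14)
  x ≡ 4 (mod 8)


Moduli 6, 14, 8 are not pairwise coprime, so CRT works modulo lcm(m_i) when all pairwise compatibility conditions hold.
Pairwise compatibility: gcd(m_i, m_j) must divide a_i - a_j for every pair.
Merge one congruence at a time:
  Start: x ≡ 2 (mod 6).
  Combine with x ≡ 0 (mod 14): gcd(6, 14) = 2; 0 - 2 = -2, which IS divisible by 2, so compatible.
    Write x = 2 + 6·t and substitute into x ≡ 0 (mod 14): 6·t ≡ 0 − 2 = -2 (mod 14).
    Divide the congruence (and modulus) by g = 2: 3·t ≡ -1 (mod 7).
    Reduce coefficients mod 7: 3·t ≡ 6 (mod 7).
    The inverse of 3 mod 7 is 5 (since 3·5 = 15 = 2·7 + 1), so t ≡ 5·6 = 30 ≡ 2 (mod 7).
    Then x = 2 + 6·2 = 14, valid modulo lcm(6, 14) = 42: x ≡ 14 (mod 42).
  Combine with x ≡ 4 (mod 8): gcd(42, 8) = 2; 4 - 14 = -10, which IS divisible by 2, so compatible.
    Write x = 14 + 42·t and substitute into x ≡ 4 (mod 8): 42·t ≡ 4 − 14 = -10 (mod 8).
    Divide the congruence (and modulus) by g = 2: 21·t ≡ -5 (mod 4).
    Reduce coefficients mod 4: 1·t ≡ 3 (mod 4).
    So t ≡ 3 (mod 4).
    Then x = 14 + 42·3 = 140, valid modulo lcm(42, 8) = 168: x ≡ 140 (mod 168).
Verify: 140 mod 6 = 2, 140 mod 14 = 0, 140 mod 8 = 4.

x ≡ 140 (mod 168).


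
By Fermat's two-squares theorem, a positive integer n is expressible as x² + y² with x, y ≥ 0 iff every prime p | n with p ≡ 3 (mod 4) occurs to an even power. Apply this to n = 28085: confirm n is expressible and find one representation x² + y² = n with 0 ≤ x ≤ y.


Step 1: Factor n = 28085 = 5 · 41 · 137.
Step 2: Check the mod-4 condition on each prime factor: 5 ≡ 1 (mod 4), exponent 1; 41 ≡ 1 (mod 4), exponent 1; 137 ≡ 1 (mod 4), exponent 1.
All primes ≡ 3 (mod 4) appear to even exponent (or don't appear), so by the two-squares theorem n IS expressible as a sum of two squares.
Step 3: Build a representation. Here n = 5 · 41 · 137 is a product of primes ≡ 1 (mod 4). Each prime p ≡ 1 (mod 4) is itself a sum of two squares; find a² by testing p − a² for a perfect square:
  5: 5 − 1² = 4 = 2² ⇒ 5 = 1² + 2².
  41: 41 − 1² = 40, 41 − 2² = 37, 41 − 3² = 32, 41 − 4² = 25 = 5² ⇒ 41 = 4² + 5².
  137: 137 − 1² = 136, 137 − 2² = 133, 137 − 3² = 128, 137 − 4² = 121 = 11² ⇒ 137 = 4² + 11².
  Combine using the Brahmagupta–Fibonacci identity (a² + b²)(c² + d²) = (ac − bd)² + (ad + bc)² = (ac + bd)² + (ad − bc)²:
  5 · 41 = 205: from (1² + 2²)(4² + 5²), take (1·4 − 2·5, 1·5 + 2·4) = (4 − 10, 5 + 8) = (-6, 13); dropping signs (only squares matter) gives (6, 13); check 6² + 13² = 36 + 169 = 205 ✓.
  205 · 137 = 28085: from (6² + 13²)(4² + 11²), take (6·4 − 13·11, 6·11 + 13·4) = (24 − 143, 66 + 52) = (-119, 118); dropping signs (only squares matter) gives (119, 118); check 119² + 118² = 14161 + 13924 = 28085 ✓.
Step 4: Order so x ≤ y and verify: 118² + 119² = 13924 + 14161 = 28085 = n. ✓

n = 28085 = 118² + 119² (one valid representation with x ≤ y).


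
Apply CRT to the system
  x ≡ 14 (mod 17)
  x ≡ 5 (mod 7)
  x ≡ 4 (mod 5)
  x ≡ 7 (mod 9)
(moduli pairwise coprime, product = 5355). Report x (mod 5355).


Product of moduli M = 17 · 7 · 5 · 9 = 5355.
Merge one congruence at a time:
  Start: x ≡ 14 (mod 17).
  Combine with x ≡ 5 (mod 7); new modulus lcm = 119.
    Write x = 14 + 17·t and substitute into x ≡ 5 (mod 7): 17·t ≡ 5 − 14 = -9 (mod 7).
    Reduce coefficients mod 7: 3·t ≡ 5 (mod 7).
    The inverse of 3 mod 7 is 5 (since 3·5 = 15 = 2·7 + 1), so t ≡ 5·5 = 25 ≡ 4 (mod 7).
    Then x = 14 + 17·4 = 82, valid modulo lcm(17, 7) = 119: x ≡ 82 (mod 119).
  Combine with x ≡ 4 (mod 5); new modulus lcm = 595.
    Write x = 82 + 119·t and substitute into x ≡ 4 (mod 5): 119·t ≡ 4 − 82 = -78 (mod 5).
    Reduce coefficients mod 5: 4·t ≡ 2 (mod 5).
    The inverse of 4 mod 5 is 4 (since 4·4 = 16 = 3·5 + 1), so t ≡ 4·2 = 8 ≡ 3 (mod 5).
    Then x = 82 + 119·3 = 439, valid modulo lcm(119, 5) = 595: x ≡ 439 (mod 595).
  Combine with x ≡ 7 (mod 9); new modulus lcm = 5355.
    Write x = 439 + 595·t and substitute into x ≡ 7 (mod 9): 595·t ≡ 7 − 439 = -432 (mod 9).
    Reduce coefficients mod 9: 1·t ≡ 0 (mod 9).
    So t ≡ 0 (mod 9).
    Then x = 439 + 595·0 = 439, valid modulo lcm(595, 9) = 5355: x ≡ 439 (mod 5355).
Verify against each original: 439 mod 17 = 14, 439 mod 7 = 5, 439 mod 5 = 4, 439 mod 9 = 7.

x ≡ 439 (mod 5355).


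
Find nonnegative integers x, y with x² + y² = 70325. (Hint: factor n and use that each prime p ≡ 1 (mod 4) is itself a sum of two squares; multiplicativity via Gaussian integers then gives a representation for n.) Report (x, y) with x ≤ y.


Step 1: Factor n = 70325 = 5^2 · 29 · 97.
Step 2: Check the mod-4 condition on each prime factor: 5 ≡ 1 (mod 4), exponent 2; 29 ≡ 1 (mod 4), exponent 1; 97 ≡ 1 (mod 4), exponent 1.
All primes ≡ 3 (mod 4) appear to even exponent (or don't appear), so by the two-squares theorem n IS expressible as a sum of two squares.
Step 3: Build a representation. Group n = k² · m with k = 5 and m = 29 · 97 = 2813 (a product of primes ≡ 1 (mod 4)); a representation of m scales to one of n via (k·x)² + (k·y)² = k²(x² + y²). Each prime p ≡ 1 (mod 4) is itself a sum of two squares; find a² by testing p − a² for a perfect square:
  29: 29 − 1² = 28, 29 − 2² = 25 = 5² ⇒ 29 = 2² + 5².
  97: 97 − 1² = 96, 97 − 2² = 93, 97 − 3² = 88, 97 − 4² = 81 = 9² ⇒ 97 = 4² + 9².
  Combine using the Brahmagupta–Fibonacci identity (a² + b²)(c² + d²) = (ac − bd)² + (ad + bc)² = (ac + bd)² + (ad − bc)²:
  29 · 97 = 2813: from (2² + 5²)(4² + 9²), take (2·4 − 5·9, 2·9 + 5·4) = (8 − 45, 18 + 20) = (-37, 38); dropping signs (only squares matter) gives (37, 38); check 37² + 38² = 1369 + 1444 = 2813 ✓.
  Scale by k = 5: (5·37, 5·38) = (185, 190).
Step 4: Order so x ≤ y and verify: 185² + 190² = 34225 + 36100 = 70325 = n. ✓

n = 70325 = 185² + 190² (one valid representation with x ≤ y).


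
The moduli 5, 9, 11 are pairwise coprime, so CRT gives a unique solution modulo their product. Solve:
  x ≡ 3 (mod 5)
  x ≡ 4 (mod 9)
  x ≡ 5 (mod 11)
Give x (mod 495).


Moduli 5, 9, 11 are pairwise coprime; by CRT there is a unique solution modulo M = 5 · 9 · 11 = 495.
Solve pairwise, accumulating the modulus:
  Start with x ≡ 3 (mod 5).
  Combine with x ≡ 4 (mod 9): since gcd(5, 9) = 1, we get a unique residue mod 45.
    Write x = 3 + 5·t and substitute into x ≡ 4 (mod 9): 5·t ≡ 4 − 3 = 1 (mod 9).
    The inverse of 5 mod 9 is 2 (since 5·2 = 10 = 1·9 + 1), so t ≡ 2·1 = 2 ≡ 2 (mod 9).
    Then x = 3 + 5·2 = 13, valid modulo lcm(5, 9) = 45: x ≡ 13 (mod 45).
  Combine with x ≡ 5 (mod 11): since gcd(45, 11) = 1, we get a unique residue mod 495.
    Write x = 13 + 45·t and substitute into x ≡ 5 (mod 11): 45·t ≡ 5 − 13 = -8 (mod 11).
    Reduce coefficients mod 11: 1·t ≡ 3 (mod 11).
    So t ≡ 3 (mod 11).
    Then x = 13 + 45·3 = 148, valid modulo lcm(45, 11) = 495: x ≡ 148 (mod 495).
Verify: 148 mod 5 = 3 ✓, 148 mod 9 = 4 ✓, 148 mod 11 = 5 ✓.

x ≡ 148 (mod 495).


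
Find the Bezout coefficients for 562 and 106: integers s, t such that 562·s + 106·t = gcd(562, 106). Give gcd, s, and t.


Euclidean algorithm on (562, 106) — divide until remainder is 0:
  562 = 5 · 106 + 32
  106 = 3 · 32 + 10
  32 = 3 · 10 + 2
  10 = 5 · 2 + 0
gcd(562, 106) = 2.
Track Bezout coefficients alongside the remainders: start with r₀ = 562 = a·1 + b·0 (s = 1, t = 0) and r₁ = 106 = a·0 + b·1 (s = 0, t = 1); each new remainder r_{k+1} = r_{k-1} − q_k·r_k inherits s_{k+1} = s_{k-1} − q_k·s_k, t_{k+1} = t_{k-1} − q_k·t_k, so r_k = a·s_k + b·t_k at every step:
  q = 5: r = 32, s = 1 − 5·0 = 1, t = 0 − 5·1 = -5  (check: 562·1 + 106·(-5) = 32)
  q = 3: r = 10, s = 0 − 3·1 = -3, t = 1 − 3·(-5) = 16  (check: 562·(-3) + 106·16 = 10)
  q = 3: r = 2, s = 1 − 3·(-3) = 10, t = -5 − 3·16 = -53  (check: 562·10 + 106·(-53) = 2)
The row with r = 2 (the gcd) gives the Bezout coefficients s = 10, t = -53.
Result: 562 · (10) + 106 · (-53) = 2.

gcd(562, 106) = 2; s = 10, t = -53 (check: 562·10 + 106·(-53) = 2).


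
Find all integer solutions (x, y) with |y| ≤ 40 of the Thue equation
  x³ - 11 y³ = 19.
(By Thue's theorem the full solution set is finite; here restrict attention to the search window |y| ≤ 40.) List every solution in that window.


The equation is x³ - 11y³ = 19. For fixed y, x³ = 11·y³ + 19, so a solution requires the RHS to be a perfect cube.
Strategy: iterate y from -40 to 40, compute RHS = 11·y³ + 19, and check whether it is a (positive or negative) perfect cube.
Check small values of y:
  y = 0: RHS = 19 is not a perfect cube.
  y = 1: RHS = 30 is not a perfect cube.
  y = -1: RHS = 8 = (2)³ ⇒ x = 2 works.
  y = 2: RHS = 107 is not a perfect cube.
  y = -2: RHS = -69 is not a perfect cube.
  y = 3: RHS = 316 is not a perfect cube.
  y = -3: RHS = -278 is not a perfect cube.
Continuing, at y = -9: RHS = -8000 = (-20)³ ⇒ x = -20 works.
Searching the remaining y in |y| ≤ 40 finds no further solutions.
Collected solutions: (2, -1), (-20, -9).

Solutions (with |y| ≤ 40): (2, -1), (-20, -9).


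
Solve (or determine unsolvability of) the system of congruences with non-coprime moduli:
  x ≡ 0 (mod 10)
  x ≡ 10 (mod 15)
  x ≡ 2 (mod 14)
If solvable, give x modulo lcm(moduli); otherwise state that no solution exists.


Moduli 10, 15, 14 are not pairwise coprime, so CRT works modulo lcm(m_i) when all pairwise compatibility conditions hold.
Pairwise compatibility: gcd(m_i, m_j) must divide a_i - a_j for every pair.
Merge one congruence at a time:
  Start: x ≡ 0 (mod 10).
  Combine with x ≡ 10 (mod 15): gcd(10, 15) = 5; 10 - 0 = 10, which IS divisible by 5, so compatible.
    Write x = 0 + 10·t and substitute into x ≡ 10 (mod 15): 10·t ≡ 10 − 0 = 10 (mod 15).
    Divide the congruence (and modulus) by g = 5: 2·t ≡ 2 (mod 3).
    The inverse of 2 mod 3 is 2 (since 2·2 = 4 = 1·3 + 1), so t ≡ 2·2 = 4 ≡ 1 (mod 3).
    Then x = 0 + 10·1 = 10, valid modulo lcm(10, 15) = 30: x ≡ 10 (mod 30).
  Combine with x ≡ 2 (mod 14): gcd(30, 14) = 2; 2 - 10 = -8, which IS divisible by 2, so compatible.
    Write x = 10 + 30·t and substitute into x ≡ 2 (mod 14): 30·t ≡ 2 − 10 = -8 (mod 14).
    Divide the congruence (and modulus) by g = 2: 15·t ≡ -4 (mod 7).
    Reduce coefficients mod 7: 1·t ≡ 3 (mod 7).
    So t ≡ 3 (mod 7).
    Then x = 10 + 30·3 = 100, valid modulo lcm(30, 14) = 210: x ≡ 100 (mod 210).
Verify: 100 mod 10 = 0, 100 mod 15 = 10, 100 mod 14 = 2.

x ≡ 100 (mod 210).


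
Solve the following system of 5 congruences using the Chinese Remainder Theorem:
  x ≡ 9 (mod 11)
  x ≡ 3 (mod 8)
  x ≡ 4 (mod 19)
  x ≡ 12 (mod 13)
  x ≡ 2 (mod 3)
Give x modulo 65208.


Product of moduli M = 11 · 8 · 19 · 13 · 3 = 65208.
Merge one congruence at a time:
  Start: x ≡ 9 (mod 11).
  Combine with x ≡ 3 (mod 8); new modulus lcm = 88.
    Write x = 9 + 11·t and substitute into x ≡ 3 (mod 8): 11·t ≡ 3 − 9 = -6 (mod 8).
    Reduce coefficients mod 8: 3·t ≡ 2 (mod 8).
    The inverse of 3 mod 8 is 3 (since 3·3 = 9 = 1·8 + 1), so t ≡ 3·2 = 6 ≡ 6 (mod 8).
    Then x = 9 + 11·6 = 75, valid modulo lcm(11, 8) = 88: x ≡ 75 (mod 88).
  Combine with x ≡ 4 (mod 19); new modulus lcm = 1672.
    Write x = 75 + 88·t and substitute into x ≡ 4 (mod 19): 88·t ≡ 4 − 75 = -71 (mod 19).
    Reduce coefficients mod 19: 12·t ≡ 5 (mod 19).
    The inverse of 12 mod 19 is 8 (since 12·8 = 96 = 5·19 + 1), so t ≡ 8·5 = 40 ≡ 2 (mod 19).
    Then x = 75 + 88·2 = 251, valid modulo lcm(88, 19) = 1672: x ≡ 251 (mod 1672).
  Combine with x ≡ 12 (mod 13); new modulus lcm = 21736.
    Write x = 251 + 1672·t and substitute into x ≡ 12 (mod 13): 1672·t ≡ 12 − 251 = -239 (mod 13).
    Reduce coefficients mod 13: 8·t ≡ 8 (mod 13).
    The inverse of 8 mod 13 is 5 (since 8·5 = 40 = 3·13 + 1), so t ≡ 5·8 = 40 ≡ 1 (mod 13).
    Then x = 251 + 1672·1 = 1923, valid modulo lcm(1672, 13) = 21736: x ≡ 1923 (mod 21736).
  Combine with x ≡ 2 (mod 3); new modulus lcm = 65208.
    Write x = 1923 + 21736·t and substitute into x ≡ 2 (mod 3): 21736·t ≡ 2 − 1923 = -1921 (mod 3).
    Reduce coefficients mod 3: 1·t ≡ 2 (mod 3).
    So t ≡ 2 (mod 3).
    Then x = 1923 + 21736·2 = 45395, valid modulo lcm(21736, 3) = 65208: x ≡ 45395 (mod 65208).
Verify against each original: 45395 mod 11 = 9, 45395 mod 8 = 3, 45395 mod 19 = 4, 45395 mod 13 = 12, 45395 mod 3 = 2.

x ≡ 45395 (mod 65208).


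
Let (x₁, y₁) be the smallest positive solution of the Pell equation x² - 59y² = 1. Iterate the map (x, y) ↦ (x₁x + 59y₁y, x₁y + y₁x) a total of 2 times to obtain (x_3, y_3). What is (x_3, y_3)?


Step 1: Find the fundamental solution (x₁, y₁) of x² - 59y² = 1.
  Expand √59 as a continued fraction. a₀ = ⌊√59⌋ = 7; iterate m_{k+1} = d_k·a_k − m_k, d_{k+1} = (59 − m_{k+1}²)/d_k, a_{k+1} = ⌊(a₀ + m_{k+1})/d_{k+1}⌋ (starting m₀ = 0, d₀ = 1), with convergents p_k = a_k·p_{k-1} + p_{k-2}, q_k = a_k·q_{k-1} + q_{k-2} (p₋₁ = 1, q₋₁ = 0):
  k = 0: a₀ = 7; p₀/q₀ = 7/1; p₀² − 59·q₀² = 49 − 59 = -10.
  k = 1: m = 7, d = 10, a = ⌊(7 + 7)/10⌋ = 1; p/q = (1·7 + 1)/(1·1 + 0) = 8/1; p² − 59·q² = 64 − 59 = 5.
  k = 2: m = 3, d = 5, a = ⌊(7 + 3)/5⌋ = 2; p/q = (2·8 + 7)/(2·1 + 1) = 23/3; p² − 59·q² = 529 − 531 = -2.
  k = 3: m = 7, d = 2, a = ⌊(7 + 7)/2⌋ = 7; p/q = (7·23 + 8)/(7·3 + 1) = 169/22; p² − 59·q² = 28561 − 28556 = 5.
  k = 4: m = 7, d = 5, a = ⌊(7 + 7)/5⌋ = 2; p/q = (2·169 + 23)/(2·22 + 3) = 361/47; p² − 59·q² = 130321 − 130331 = -10.
  k = 5: m = 3, d = 10, a = ⌊(7 + 3)/10⌋ = 1; p/q = (1·361 + 169)/(1·47 + 22) = 530/69; p² − 59·q² = 280900 − 280899 = 1.
  The first convergent with p² − 59·q² = 1 gives the fundamental solution (x₁, y₁) = (530, 69).
Step 2: Apply the recurrence (x_{n+1}, y_{n+1}) = (x₁x_n + 59y₁y_n, x₁y_n + y₁x_n) repeatedly.
  From (x_1, y_1) = (530, 69): x_2 = 530·530 + 59·69·69 = 561799; y_2 = 530·69 + 69·530 = 73140.
  From (x_2, y_2) = (561799, 73140): x_3 = 530·561799 + 59·69·73140 = 595506410; y_3 = 530·73140 + 69·561799 = 77528331.
Step 3: Verify x_3² - 59·y_3² = 354627884351088100 - 354627884351088099 = 1 (should be 1). ✓

(x_1, y_1) = (530, 69); (x_3, y_3) = (595506410, 77528331).


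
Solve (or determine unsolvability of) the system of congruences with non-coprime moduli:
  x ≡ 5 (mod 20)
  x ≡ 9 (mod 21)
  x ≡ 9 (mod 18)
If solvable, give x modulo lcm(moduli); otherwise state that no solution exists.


Moduli 20, 21, 18 are not pairwise coprime, so CRT works modulo lcm(m_i) when all pairwise compatibility conditions hold.
Pairwise compatibility: gcd(m_i, m_j) must divide a_i - a_j for every pair.
Merge one congruence at a time:
  Start: x ≡ 5 (mod 20).
  Combine with x ≡ 9 (mod 21): gcd(20, 21) = 1; 9 - 5 = 4, which IS divisible by 1, so compatible.
    Write x = 5 + 20·t and substitute into x ≡ 9 (mod 21): 20·t ≡ 9 − 5 = 4 (mod 21).
    The inverse of 20 mod 21 is 20 (since 20·20 = 400 = 19·21 + 1), so t ≡ 20·4 = 80 ≡ 17 (mod 21).
    Then x = 5 + 20·17 = 345, valid modulo lcm(20, 21) = 420: x ≡ 345 (mod 420).
  Combine with x ≡ 9 (mod 18): gcd(420, 18) = 6; 9 - 345 = -336, which IS divisible by 6, so compatible.
    Write x = 345 + 420·t and substitute into x ≡ 9 (mod 18): 420·t ≡ 9 − 345 = -336 (mod 18).
    Divide the congruence (and modulus) by g = 6: 70·t ≡ -56 (mod 3).
    Reduce coefficients mod 3: 1·t ≡ 1 (mod 3).
    So t ≡ 1 (mod 3).
    Then x = 345 + 420·1 = 765, valid modulo lcm(420, 18) = 1260: x ≡ 765 (mod 1260).
Verify: 765 mod 20 = 5, 765 mod 21 = 9, 765 mod 18 = 9.

x ≡ 765 (mod 1260).


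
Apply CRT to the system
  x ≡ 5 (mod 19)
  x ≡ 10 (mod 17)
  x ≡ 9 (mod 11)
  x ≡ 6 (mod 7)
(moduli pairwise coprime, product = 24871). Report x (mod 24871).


Product of moduli M = 19 · 17 · 11 · 7 = 24871.
Merge one congruence at a time:
  Start: x ≡ 5 (mod 19).
  Combine with x ≡ 10 (mod 17); new modulus lcm = 323.
    Write x = 5 + 19·t and substitute into x ≡ 10 (mod 17): 19·t ≡ 10 − 5 = 5 (mod 17).
    Reduce coefficients mod 17: 2·t ≡ 5 (mod 17).
    The inverse of 2 mod 17 is 9 (since 2·9 = 18 = 1·17 + 1), so t ≡ 9·5 = 45 ≡ 11 (mod 17).
    Then x = 5 + 19·11 = 214, valid modulo lcm(19, 17) = 323: x ≡ 214 (mod 323).
  Combine with x ≡ 9 (mod 11); new modulus lcm = 3553.
    Write x = 214 + 323·t and substitute into x ≡ 9 (mod 11): 323·t ≡ 9 − 214 = -205 (mod 11).
    Reduce coefficients mod 11: 4·t ≡ 4 (mod 11).
    The inverse of 4 mod 11 is 3 (since 4·3 = 12 = 1·11 + 1), so t ≡ 3·4 = 12 ≡ 1 (mod 11).
    Then x = 214 + 323·1 = 537, valid modulo lcm(323, 11) = 3553: x ≡ 537 (mod 3553).
  Combine with x ≡ 6 (mod 7); new modulus lcm = 24871.
    Write x = 537 + 3553·t and substitute into x ≡ 6 (mod 7): 3553·t ≡ 6 − 537 = -531 (mod 7).
    Reduce coefficients mod 7: 4·t ≡ 1 (mod 7).
    The inverse of 4 mod 7 is 2 (since 4·2 = 8 = 1·7 + 1), so t ≡ 2·1 = 2 ≡ 2 (mod 7).
    Then x = 537 + 3553·2 = 7643, valid modulo lcm(3553, 7) = 24871: x ≡ 7643 (mod 24871).
Verify against each original: 7643 mod 19 = 5, 7643 mod 17 = 10, 7643 mod 11 = 9, 7643 mod 7 = 6.

x ≡ 7643 (mod 24871).


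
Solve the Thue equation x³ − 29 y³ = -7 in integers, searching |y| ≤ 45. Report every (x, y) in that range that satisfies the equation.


The equation is x³ - 29y³ = -7. For fixed y, x³ = 29·y³ − 7, so a solution requires the RHS to be a perfect cube.
Strategy: iterate y from -45 to 45, compute RHS = 29·y³ − 7, and check whether it is a (positive or negative) perfect cube.
Check small values of y:
  y = 0: RHS = -7 is not a perfect cube.
  y = 1: RHS = 22 is not a perfect cube.
  y = -1: RHS = -36 is not a perfect cube.
  y = 2: RHS = 225 is not a perfect cube.
  y = -2: RHS = -239 is not a perfect cube.
  y = 3: RHS = 776 is not a perfect cube.
  y = -3: RHS = -790 is not a perfect cube.
Continuing the search up to |y| = 45 finds no solutions either.
No (x, y) in the scanned range satisfies the equation.

No integer solutions with |y| ≤ 45.


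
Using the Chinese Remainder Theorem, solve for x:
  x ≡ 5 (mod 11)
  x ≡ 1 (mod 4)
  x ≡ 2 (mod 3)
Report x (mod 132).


Moduli 11, 4, 3 are pairwise coprime; by CRT there is a unique solution modulo M = 11 · 4 · 3 = 132.
Solve pairwise, accumulating the modulus:
  Start with x ≡ 5 (mod 11).
  Combine with x ≡ 1 (mod 4): since gcd(11, 4) = 1, we get a unique residue mod 44.
    Write x = 5 + 11·t and substitute into x ≡ 1 (mod 4): 11·t ≡ 1 − 5 = -4 (mod 4).
    Reduce coefficients mod 4: 3·t ≡ 0 (mod 4).
    The inverse of 3 mod 4 is 3 (since 3·3 = 9 = 2·4 + 1), so t ≡ 3·0 = 0 ≡ 0 (mod 4).
    Then x = 5 + 11·0 = 5, valid modulo lcm(11, 4) = 44: x ≡ 5 (mod 44).
  Combine with x ≡ 2 (mod 3): since gcd(44, 3) = 1, we get a unique residue mod 132.
    Write x = 5 + 44·t and substitute into x ≡ 2 (mod 3): 44·t ≡ 2 − 5 = -3 (mod 3).
    Reduce coefficients mod 3: 2·t ≡ 0 (mod 3).
    The inverse of 2 mod 3 is 2 (since 2·2 = 4 = 1·3 + 1), so t ≡ 2·0 = 0 ≡ 0 (mod 3).
    Then x = 5 + 44·0 = 5, valid modulo lcm(44, 3) = 132: x ≡ 5 (mod 132).
Verify: 5 mod 11 = 5 ✓, 5 mod 4 = 1 ✓, 5 mod 3 = 2 ✓.

x ≡ 5 (mod 132).


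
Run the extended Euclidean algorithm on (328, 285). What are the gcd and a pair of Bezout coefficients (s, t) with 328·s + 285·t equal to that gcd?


Euclidean algorithm on (328, 285) — divide until remainder is 0:
  328 = 1 · 285 + 43
  285 = 6 · 43 + 27
  43 = 1 · 27 + 16
  27 = 1 · 16 + 11
  16 = 1 · 11 + 5
  11 = 2 · 5 + 1
  5 = 5 · 1 + 0
gcd(328, 285) = 1.
Track Bezout coefficients alongside the remainders: start with r₀ = 328 = a·1 + b·0 (s = 1, t = 0) and r₁ = 285 = a·0 + b·1 (s = 0, t = 1); each new remainder r_{k+1} = r_{k-1} − q_k·r_k inherits s_{k+1} = s_{k-1} − q_k·s_k, t_{k+1} = t_{k-1} − q_k·t_k, so r_k = a·s_k + b·t_k at every step:
  q = 1: r = 43, s = 1 − 1·0 = 1, t = 0 − 1·1 = -1  (check: 328·1 + 285·(-1) = 43)
  q = 6: r = 27, s = 0 − 6·1 = -6, t = 1 − 6·(-1) = 7  (check: 328·(-6) + 285·7 = 27)
  q = 1: r = 16, s = 1 − 1·(-6) = 7, t = -1 − 1·7 = -8  (check: 328·7 + 285·(-8) = 16)
  q = 1: r = 11, s = -6 − 1·7 = -13, t = 7 − 1·(-8) = 15  (check: 328·(-13) + 285·15 = 11)
  q = 1: r = 5, s = 7 − 1·(-13) = 20, t = -8 − 1·15 = -23  (check: 328·20 + 285·(-23) = 5)
  q = 2: r = 1, s = -13 − 2·20 = -53, t = 15 − 2·(-23) = 61  (check: 328·(-53) + 285·61 = 1)
The row with r = 1 (the gcd) gives the Bezout coefficients s = -53, t = 61.
Result: 328 · (-53) + 285 · (61) = 1.

gcd(328, 285) = 1; s = -53, t = 61 (check: 328·(-53) + 285·61 = 1).


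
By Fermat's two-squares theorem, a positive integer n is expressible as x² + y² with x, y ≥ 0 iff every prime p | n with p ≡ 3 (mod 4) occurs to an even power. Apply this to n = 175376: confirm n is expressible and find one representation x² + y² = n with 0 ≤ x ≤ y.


Step 1: Factor n = 175376 = 2^4 · 97 · 113.
Step 2: Check the mod-4 condition on each prime factor: 2 = 2 (special); 97 ≡ 1 (mod 4), exponent 1; 113 ≡ 1 (mod 4), exponent 1.
All primes ≡ 3 (mod 4) appear to even exponent (or don't appear), so by the two-squares theorem n IS expressible as a sum of two squares.
Step 3: Build a representation. Group n = k² · m with k = 4 and m = 97 · 113 = 10961 (a product of primes ≡ 1 (mod 4)); a representation of m scales to one of n via (k·x)² + (k·y)² = k²(x² + y²). Each prime p ≡ 1 (mod 4) is itself a sum of two squares; find a² by testing p − a² for a perfect square:
  97: 97 − 1² = 96, 97 − 2² = 93, 97 − 3² = 88, 97 − 4² = 81 = 9² ⇒ 97 = 4² + 9².
  113: 113 − 1² = 112, 113 − 2² = 109, 113 − 3² = 104, 113 − 4² = 97, 113 − 5² = 88, 113 − 6² = 77, 113 − 7² = 64 = 8² ⇒ 113 = 7² + 8².
  Combine using the Brahmagupta–Fibonacci identity (a² + b²)(c² + d²) = (ac − bd)² + (ad + bc)² = (ac + bd)² + (ad − bc)²:
  97 · 113 = 10961: from (4² + 9²)(7² + 8²), take (4·7 − 9·8, 4·8 + 9·7) = (28 − 72, 32 + 63) = (-44, 95); dropping signs (only squares matter) gives (44, 95); check 44² + 95² = 1936 + 9025 = 10961 ✓.
  Scale by k = 4: (4·44, 4·95) = (176, 380).
Step 4: Order so x ≤ y and verify: 176² + 380² = 30976 + 144400 = 175376 = n. ✓

n = 175376 = 176² + 380² (one valid representation with x ≤ y).


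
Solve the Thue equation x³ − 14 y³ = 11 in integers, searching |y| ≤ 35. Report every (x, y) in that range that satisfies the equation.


The equation is x³ - 14y³ = 11. For fixed y, x³ = 14·y³ + 11, so a solution requires the RHS to be a perfect cube.
Strategy: iterate y from -35 to 35, compute RHS = 14·y³ + 11, and check whether it is a (positive or negative) perfect cube.
Check small values of y:
  y = 0: RHS = 11 is not a perfect cube.
  y = 1: RHS = 25 is not a perfect cube.
  y = -1: RHS = -3 is not a perfect cube.
  y = 2: RHS = 123 is not a perfect cube.
  y = -2: RHS = -101 is not a perfect cube.
  y = 3: RHS = 389 is not a perfect cube.
  y = -3: RHS = -367 is not a perfect cube.
Continuing the search up to |y| = 35 finds no solutions either.
No (x, y) in the scanned range satisfies the equation.

No integer solutions with |y| ≤ 35.


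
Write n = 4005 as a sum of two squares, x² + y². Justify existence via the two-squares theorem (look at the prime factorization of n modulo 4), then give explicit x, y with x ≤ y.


Step 1: Factor n = 4005 = 3^2 · 5 · 89.
Step 2: Check the mod-4 condition on each prime factor: 3 ≡ 3 (mod 4), exponent 2 (must be even); 5 ≡ 1 (mod 4), exponent 1; 89 ≡ 1 (mod 4), exponent 1.
All primes ≡ 3 (mod 4) appear to even exponent (or don't appear), so by the two-squares theorem n IS expressible as a sum of two squares.
Step 3: Build a representation. Group n = k² · m with k = 3 and m = 5 · 89 = 445 (a product of primes ≡ 1 (mod 4)); a representation of m scales to one of n via (k·x)² + (k·y)² = k²(x² + y²). Each prime p ≡ 1 (mod 4) is itself a sum of two squares; find a² by testing p − a² for a perfect square:
  5: 5 − 1² = 4 = 2² ⇒ 5 = 1² + 2².
  89: 89 − 1² = 88, 89 − 2² = 85, 89 − 3² = 80, 89 − 4² = 73, 89 − 5² = 64 = 8² ⇒ 89 = 5² + 8².
  Combine using the Brahmagupta–Fibonacci identity (a² + b²)(c² + d²) = (ac − bd)² + (ad + bc)² = (ac + bd)² + (ad − bc)²:
  5 · 89 = 445: from (1² + 2²)(5² + 8²), take (1·5 − 2·8, 1·8 + 2·5) = (5 − 16, 8 + 10) = (-11, 18); dropping signs (only squares matter) gives (11, 18); check 11² + 18² = 121 + 324 = 445 ✓.
  Scale by k = 3: (3·11, 3·18) = (33, 54).
Step 4: Order so x ≤ y and verify: 33² + 54² = 1089 + 2916 = 4005 = n. ✓

n = 4005 = 33² + 54² (one valid representation with x ≤ y).


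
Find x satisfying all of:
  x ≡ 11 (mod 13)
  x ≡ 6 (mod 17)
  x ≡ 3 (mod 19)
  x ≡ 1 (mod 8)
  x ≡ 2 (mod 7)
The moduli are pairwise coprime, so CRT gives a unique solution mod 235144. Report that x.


Product of moduli M = 13 · 17 · 19 · 8 · 7 = 235144.
Merge one congruence at a time:
  Start: x ≡ 11 (mod 13).
  Combine with x ≡ 6 (mod 17); new modulus lcm = 221.
    Write x = 11 + 13·t and substitute into x ≡ 6 (mod 17): 13·t ≡ 6 − 11 = -5 (mod 17).
    Reduce coefficients mod 17: 13·t ≡ 12 (mod 17).
    The inverse of 13 mod 17 is 4 (since 13·4 = 52 = 3·17 + 1), so t ≡ 4·12 = 48 ≡ 14 (mod 17).
    Then x = 11 + 13·14 = 193, valid modulo lcm(13, 17) = 221: x ≡ 193 (mod 221).
  Combine with x ≡ 3 (mod 19); new modulus lcm = 4199.
    Write x = 193 + 221·t and substitute into x ≡ 3 (mod 19): 221·t ≡ 3 − 193 = -190 (mod 19).
    Reduce coefficients mod 19: 12·t ≡ 0 (mod 19).
    The inverse of 12 mod 19 is 8 (since 12·8 = 96 = 5·19 + 1), so t ≡ 8·0 = 0 ≡ 0 (mod 19).
    Then x = 193 + 221·0 = 193, valid modulo lcm(221, 19) = 4199: x ≡ 193 (mod 4199).
  Combine with x ≡ 1 (mod 8); new modulus lcm = 33592.
    Write x = 193 + 4199·t and substitute into x ≡ 1 (mod 8): 4199·t ≡ 1 − 193 = -192 (mod 8).
    Reduce coefficients mod 8: 7·t ≡ 0 (mod 8).
    The inverse of 7 mod 8 is 7 (since 7·7 = 49 = 6·8 + 1), so t ≡ 7·0 = 0 ≡ 0 (mod 8).
    Then x = 193 + 4199·0 = 193, valid modulo lcm(4199, 8) = 33592: x ≡ 193 (mod 33592).
  Combine with x ≡ 2 (mod 7); new modulus lcm = 235144.
    Write x = 193 + 33592·t and substitute into x ≡ 2 (mod 7): 33592·t ≡ 2 − 193 = -191 (mod 7).
    Reduce coefficients mod 7: 6·t ≡ 5 (mod 7).
    The inverse of 6 mod 7 is 6 (since 6·6 = 36 = 5·7 + 1), so t ≡ 6·5 = 30 ≡ 2 (mod 7).
    Then x = 193 + 33592·2 = 67377, valid modulo lcm(33592, 7) = 235144: x ≡ 67377 (mod 235144).
Verify against each original: 67377 mod 13 = 11, 67377 mod 17 = 6, 67377 mod 19 = 3, 67377 mod 8 = 1, 67377 mod 7 = 2.

x ≡ 67377 (mod 235144).


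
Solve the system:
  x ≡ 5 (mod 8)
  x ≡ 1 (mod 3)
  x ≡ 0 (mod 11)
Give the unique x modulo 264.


Moduli 8, 3, 11 are pairwise coprime; by CRT there is a unique solution modulo M = 8 · 3 · 11 = 264.
Solve pairwise, accumulating the modulus:
  Start with x ≡ 5 (mod 8).
  Combine with x ≡ 1 (mod 3): since gcd(8, 3) = 1, we get a unique residue mod 24.
    Write x = 5 + 8·t and substitute into x ≡ 1 (mod 3): 8·t ≡ 1 − 5 = -4 (mod 3).
    Reduce coefficients mod 3: 2·t ≡ 2 (mod 3).
    The inverse of 2 mod 3 is 2 (since 2·2 = 4 = 1·3 + 1), so t ≡ 2·2 = 4 ≡ 1 (mod 3).
    Then x = 5 + 8·1 = 13, valid modulo lcm(8, 3) = 24: x ≡ 13 (mod 24).
  Combine with x ≡ 0 (mod 11): since gcd(24, 11) = 1, we get a unique residue mod 264.
    Write x = 13 + 24·t and substitute into x ≡ 0 (mod 11): 24·t ≡ 0 − 13 = -13 (mod 11).
    Reduce coefficients mod 11: 2·t ≡ 9 (mod 11).
    The inverse of 2 mod 11 is 6 (since 2·6 = 12 = 1·11 + 1), so t ≡ 6·9 = 54 ≡ 10 (mod 11).
    Then x = 13 + 24·10 = 253, valid modulo lcm(24, 11) = 264: x ≡ 253 (mod 264).
Verify: 253 mod 8 = 5 ✓, 253 mod 3 = 1 ✓, 253 mod 11 = 0 ✓.

x ≡ 253 (mod 264).


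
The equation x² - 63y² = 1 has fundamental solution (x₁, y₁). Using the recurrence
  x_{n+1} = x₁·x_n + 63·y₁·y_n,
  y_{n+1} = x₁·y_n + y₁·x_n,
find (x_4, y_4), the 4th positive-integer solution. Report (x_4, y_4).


Step 1: Find the fundamental solution (x₁, y₁) of x² - 63y² = 1.
  Expand √63 as a continued fraction. a₀ = ⌊√63⌋ = 7; iterate m_{k+1} = d_k·a_k − m_k, d_{k+1} = (63 − m_{k+1}²)/d_k, a_{k+1} = ⌊(a₀ + m_{k+1})/d_{k+1}⌋ (starting m₀ = 0, d₀ = 1), with convergents p_k = a_k·p_{k-1} + p_{k-2}, q_k = a_k·q_{k-1} + q_{k-2} (p₋₁ = 1, q₋₁ = 0):
  k = 0: a₀ = 7; p₀/q₀ = 7/1; p₀² − 63·q₀² = 49 − 63 = -14.
  k = 1: m = 7, d = 14, a = ⌊(7 + 7)/14⌋ = 1; p/q = (1·7 + 1)/(1·1 + 0) = 8/1; p² − 63·q² = 64 − 63 = 1.
  The first convergent with p² − 63·q² = 1 gives the fundamental solution (x₁, y₁) = (8, 1).
Step 2: Apply the recurrence (x_{n+1}, y_{n+1}) = (x₁x_n + 63y₁y_n, x₁y_n + y₁x_n) repeatedly.
  From (x_1, y_1) = (8, 1): x_2 = 8·8 + 63·1·1 = 127; y_2 = 8·1 + 1·8 = 16.
  From (x_2, y_2) = (127, 16): x_3 = 8·127 + 63·1·16 = 2024; y_3 = 8·16 + 1·127 = 255.
  From (x_3, y_3) = (2024, 255): x_4 = 8·2024 + 63·1·255 = 32257; y_4 = 8·255 + 1·2024 = 4064.
Step 3: Verify x_4² - 63·y_4² = 1040514049 - 1040514048 = 1 (should be 1). ✓

(x_1, y_1) = (8, 1); (x_4, y_4) = (32257, 4064).


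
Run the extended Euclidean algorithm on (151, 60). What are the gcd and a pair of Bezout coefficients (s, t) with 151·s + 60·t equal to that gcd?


Euclidean algorithm on (151, 60) — divide until remainder is 0:
  151 = 2 · 60 + 31
  60 = 1 · 31 + 29
  31 = 1 · 29 + 2
  29 = 14 · 2 + 1
  2 = 2 · 1 + 0
gcd(151, 60) = 1.
Track Bezout coefficients alongside the remainders: start with r₀ = 151 = a·1 + b·0 (s = 1, t = 0) and r₁ = 60 = a·0 + b·1 (s = 0, t = 1); each new remainder r_{k+1} = r_{k-1} − q_k·r_k inherits s_{k+1} = s_{k-1} − q_k·s_k, t_{k+1} = t_{k-1} − q_k·t_k, so r_k = a·s_k + b·t_k at every step:
  q = 2: r = 31, s = 1 − 2·0 = 1, t = 0 − 2·1 = -2  (check: 151·1 + 60·(-2) = 31)
  q = 1: r = 29, s = 0 − 1·1 = -1, t = 1 − 1·(-2) = 3  (check: 151·(-1) + 60·3 = 29)
  q = 1: r = 2, s = 1 − 1·(-1) = 2, t = -2 − 1·3 = -5  (check: 151·2 + 60·(-5) = 2)
  q = 14: r = 1, s = -1 − 14·2 = -29, t = 3 − 14·(-5) = 73  (check: 151·(-29) + 60·73 = 1)
The row with r = 1 (the gcd) gives the Bezout coefficients s = -29, t = 73.
Result: 151 · (-29) + 60 · (73) = 1.

gcd(151, 60) = 1; s = -29, t = 73 (check: 151·(-29) + 60·73 = 1).


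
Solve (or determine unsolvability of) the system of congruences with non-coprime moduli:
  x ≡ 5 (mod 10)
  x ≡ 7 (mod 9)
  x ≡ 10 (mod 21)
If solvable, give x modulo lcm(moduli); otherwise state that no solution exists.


Moduli 10, 9, 21 are not pairwise coprime, so CRT works modulo lcm(m_i) when all pairwise compatibility conditions hold.
Pairwise compatibility: gcd(m_i, m_j) must divide a_i - a_j for every pair.
Merge one congruence at a time:
  Start: x ≡ 5 (mod 10).
  Combine with x ≡ 7 (mod 9): gcd(10, 9) = 1; 7 - 5 = 2, which IS divisible by 1, so compatible.
    Write x = 5 + 10·t and substitute into x ≡ 7 (mod 9): 10·t ≡ 7 − 5 = 2 (mod 9).
    Reduce coefficients mod 9: 1·t ≡ 2 (mod 9).
    So t ≡ 2 (mod 9).
    Then x = 5 + 10·2 = 25, valid modulo lcm(10, 9) = 90: x ≡ 25 (mod 90).
  Combine with x ≡ 10 (mod 21): gcd(90, 21) = 3; 10 - 25 = -15, which IS divisible by 3, so compatible.
    Write x = 25 + 90·t and substitute into x ≡ 10 (mod 21): 90·t ≡ 10 − 25 = -15 (mod 21).
    Divide the congruence (and modulus) by g = 3: 30·t ≡ -5 (mod 7).
    Reduce coefficients mod 7: 2·t ≡ 2 (mod 7).
    The inverse of 2 mod 7 is 4 (since 2·4 = 8 = 1·7 + 1), so t ≡ 4·2 = 8 ≡ 1 (mod 7).
    Then x = 25 + 90·1 = 115, valid modulo lcm(90, 21) = 630: x ≡ 115 (mod 630).
Verify: 115 mod 10 = 5, 115 mod 9 = 7, 115 mod 21 = 10.

x ≡ 115 (mod 630).


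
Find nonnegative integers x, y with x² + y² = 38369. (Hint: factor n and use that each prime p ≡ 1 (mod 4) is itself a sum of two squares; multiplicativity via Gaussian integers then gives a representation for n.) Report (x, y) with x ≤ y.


Step 1: Factor n = 38369 = 17 · 37 · 61.
Step 2: Check the mod-4 condition on each prime factor: 17 ≡ 1 (mod 4), exponent 1; 37 ≡ 1 (mod 4), exponent 1; 61 ≡ 1 (mod 4), exponent 1.
All primes ≡ 3 (mod 4) appear to even exponent (or don't appear), so by the two-squares theorem n IS expressible as a sum of two squares.
Step 3: Build a representation. Here n = 17 · 37 · 61 is a product of primes ≡ 1 (mod 4). Each prime p ≡ 1 (mod 4) is itself a sum of two squares; find a² by testing p − a² for a perfect square:
  17: 17 − 1² = 16 = 4² ⇒ 17 = 1² + 4².
  37: 37 − 1² = 36 = 6² ⇒ 37 = 1² + 6².
  61: 61 − 1² = 60, 61 − 2² = 57, 61 − 3² = 52, 61 − 4² = 45, 61 − 5² = 36 = 6² ⇒ 61 = 5² + 6².
  Combine using the Brahmagupta–Fibonacci identity (a² + b²)(c² + d²) = (ac − bd)² + (ad + bc)² = (ac + bd)² + (ad − bc)²:
  17 · 37 = 629: from (1² + 4²)(1² + 6²), take (1·1 − 4·6, 1·6 + 4·1) = (1 − 24, 6 + 4) = (-23, 10); dropping signs (only squares matter) gives (23, 10); check 23² + 10² = 529 + 100 = 629 ✓.
  629 · 61 = 38369: from (23² + 10²)(5² + 6²), take (23·5 − 10·6, 23·6 + 10·5) = (115 − 60, 138 + 50) = (55, 188); check 55² + 188² = 3025 + 35344 = 38369 ✓.
Step 4: Order so x ≤ y and verify: 55² + 188² = 3025 + 35344 = 38369 = n. ✓

n = 38369 = 55² + 188² (one valid representation with x ≤ y).


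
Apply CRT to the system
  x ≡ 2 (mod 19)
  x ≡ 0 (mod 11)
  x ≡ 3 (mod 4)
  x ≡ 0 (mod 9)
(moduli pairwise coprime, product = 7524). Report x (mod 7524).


Product of moduli M = 19 · 11 · 4 · 9 = 7524.
Merge one congruence at a time:
  Start: x ≡ 2 (mod 19).
  Combine with x ≡ 0 (mod 11); new modulus lcm = 209.
    Write x = 2 + 19·t and substitute into x ≡ 0 (mod 11): 19·t ≡ 0 − 2 = -2 (mod 11).
    Reduce coefficients mod 11: 8·t ≡ 9 (mod 11).
    The inverse of 8 mod 11 is 7 (since 8·7 = 56 = 5·11 + 1), so t ≡ 7·9 = 63 ≡ 8 (mod 11).
    Then x = 2 + 19·8 = 154, valid modulo lcm(19, 11) = 209: x ≡ 154 (mod 209).
  Combine with x ≡ 3 (mod 4); new modulus lcm = 836.
    Write x = 154 + 209·t and substitute into x ≡ 3 (mod 4): 209·t ≡ 3 − 154 = -151 (mod 4).
    Reduce coefficients mod 4: 1·t ≡ 1 (mod 4).
    So t ≡ 1 (mod 4).
    Then x = 154 + 209·1 = 363, valid modulo lcm(209, 4) = 836: x ≡ 363 (mod 836).
  Combine with x ≡ 0 (mod 9); new modulus lcm = 7524.
    Write x = 363 + 836·t and substitute into x ≡ 0 (mod 9): 836·t ≡ 0 − 363 = -363 (mod 9).
    Reduce coefficients mod 9: 8·t ≡ 6 (mod 9).
    The inverse of 8 mod 9 is 8 (since 8·8 = 64 = 7·9 + 1), so t ≡ 8·6 = 48 ≡ 3 (mod 9).
    Then x = 363 + 836·3 = 2871, valid modulo lcm(836, 9) = 7524: x ≡ 2871 (mod 7524).
Verify against each original: 2871 mod 19 = 2, 2871 mod 11 = 0, 2871 mod 4 = 3, 2871 mod 9 = 0.

x ≡ 2871 (mod 7524).
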